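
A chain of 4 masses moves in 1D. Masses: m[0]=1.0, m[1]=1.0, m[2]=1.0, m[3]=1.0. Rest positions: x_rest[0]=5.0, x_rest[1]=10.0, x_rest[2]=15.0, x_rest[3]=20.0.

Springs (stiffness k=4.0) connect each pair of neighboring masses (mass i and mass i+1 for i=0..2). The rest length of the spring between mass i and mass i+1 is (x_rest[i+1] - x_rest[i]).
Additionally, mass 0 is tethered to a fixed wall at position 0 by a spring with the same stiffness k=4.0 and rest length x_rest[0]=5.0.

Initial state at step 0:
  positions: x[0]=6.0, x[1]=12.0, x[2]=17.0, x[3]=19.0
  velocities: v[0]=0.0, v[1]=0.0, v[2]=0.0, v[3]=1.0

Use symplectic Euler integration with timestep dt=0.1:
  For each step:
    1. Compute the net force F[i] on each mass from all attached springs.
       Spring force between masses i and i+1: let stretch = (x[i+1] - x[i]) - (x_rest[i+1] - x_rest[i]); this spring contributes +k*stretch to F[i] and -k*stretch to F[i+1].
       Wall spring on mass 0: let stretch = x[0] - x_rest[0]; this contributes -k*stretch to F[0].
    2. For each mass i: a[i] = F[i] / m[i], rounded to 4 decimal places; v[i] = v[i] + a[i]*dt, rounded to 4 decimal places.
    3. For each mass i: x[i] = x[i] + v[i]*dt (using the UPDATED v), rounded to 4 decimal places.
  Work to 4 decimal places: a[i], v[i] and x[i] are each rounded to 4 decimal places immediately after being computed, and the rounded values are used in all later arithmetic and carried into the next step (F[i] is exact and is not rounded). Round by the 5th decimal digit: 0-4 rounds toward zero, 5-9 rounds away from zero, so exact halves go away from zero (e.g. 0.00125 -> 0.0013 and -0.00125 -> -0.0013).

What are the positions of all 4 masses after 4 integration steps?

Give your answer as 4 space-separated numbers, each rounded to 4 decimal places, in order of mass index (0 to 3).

Answer: 5.9765 11.5808 16.0191 20.4241

Derivation:
Step 0: x=[6.0000 12.0000 17.0000 19.0000] v=[0.0000 0.0000 0.0000 1.0000]
Step 1: x=[6.0000 11.9600 16.8800 19.2200] v=[0.0000 -0.4000 -1.2000 2.2000]
Step 2: x=[5.9984 11.8784 16.6568 19.5464] v=[-0.0160 -0.8160 -2.2320 3.2640]
Step 3: x=[5.9921 11.7527 16.3581 19.9572] v=[-0.0634 -1.2566 -2.9875 4.1082]
Step 4: x=[5.9765 11.5808 16.0191 20.4241] v=[-0.1560 -1.7187 -3.3900 4.6686]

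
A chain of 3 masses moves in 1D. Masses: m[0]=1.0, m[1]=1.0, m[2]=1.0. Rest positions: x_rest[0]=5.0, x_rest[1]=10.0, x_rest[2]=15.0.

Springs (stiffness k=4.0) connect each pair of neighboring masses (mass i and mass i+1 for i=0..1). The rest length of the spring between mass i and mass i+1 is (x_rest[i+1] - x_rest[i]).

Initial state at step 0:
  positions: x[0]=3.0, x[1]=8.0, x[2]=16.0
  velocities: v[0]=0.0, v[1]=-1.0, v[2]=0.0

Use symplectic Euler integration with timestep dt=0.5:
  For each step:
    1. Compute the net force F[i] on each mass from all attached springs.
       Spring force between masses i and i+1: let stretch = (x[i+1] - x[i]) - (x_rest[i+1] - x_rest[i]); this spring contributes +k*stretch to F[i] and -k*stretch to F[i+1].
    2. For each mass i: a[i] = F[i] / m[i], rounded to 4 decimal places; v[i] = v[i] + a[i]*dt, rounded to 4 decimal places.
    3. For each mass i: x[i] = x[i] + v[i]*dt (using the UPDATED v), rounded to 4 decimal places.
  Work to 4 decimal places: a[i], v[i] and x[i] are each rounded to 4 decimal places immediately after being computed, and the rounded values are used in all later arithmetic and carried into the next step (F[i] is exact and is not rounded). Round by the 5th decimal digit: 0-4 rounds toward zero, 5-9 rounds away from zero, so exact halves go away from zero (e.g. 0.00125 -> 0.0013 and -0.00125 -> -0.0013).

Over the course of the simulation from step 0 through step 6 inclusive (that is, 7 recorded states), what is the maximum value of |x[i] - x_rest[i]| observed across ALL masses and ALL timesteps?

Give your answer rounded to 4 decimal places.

Answer: 3.0000

Derivation:
Step 0: x=[3.0000 8.0000 16.0000] v=[0.0000 -1.0000 0.0000]
Step 1: x=[3.0000 10.5000 13.0000] v=[0.0000 5.0000 -6.0000]
Step 2: x=[5.5000 8.0000 12.5000] v=[5.0000 -5.0000 -1.0000]
Step 3: x=[5.5000 7.5000 12.5000] v=[0.0000 -1.0000 0.0000]
Step 4: x=[2.5000 10.0000 12.5000] v=[-6.0000 5.0000 0.0000]
Step 5: x=[2.0000 7.5000 15.0000] v=[-1.0000 -5.0000 5.0000]
Step 6: x=[2.0000 7.0000 15.0000] v=[0.0000 -1.0000 0.0000]
Max displacement = 3.0000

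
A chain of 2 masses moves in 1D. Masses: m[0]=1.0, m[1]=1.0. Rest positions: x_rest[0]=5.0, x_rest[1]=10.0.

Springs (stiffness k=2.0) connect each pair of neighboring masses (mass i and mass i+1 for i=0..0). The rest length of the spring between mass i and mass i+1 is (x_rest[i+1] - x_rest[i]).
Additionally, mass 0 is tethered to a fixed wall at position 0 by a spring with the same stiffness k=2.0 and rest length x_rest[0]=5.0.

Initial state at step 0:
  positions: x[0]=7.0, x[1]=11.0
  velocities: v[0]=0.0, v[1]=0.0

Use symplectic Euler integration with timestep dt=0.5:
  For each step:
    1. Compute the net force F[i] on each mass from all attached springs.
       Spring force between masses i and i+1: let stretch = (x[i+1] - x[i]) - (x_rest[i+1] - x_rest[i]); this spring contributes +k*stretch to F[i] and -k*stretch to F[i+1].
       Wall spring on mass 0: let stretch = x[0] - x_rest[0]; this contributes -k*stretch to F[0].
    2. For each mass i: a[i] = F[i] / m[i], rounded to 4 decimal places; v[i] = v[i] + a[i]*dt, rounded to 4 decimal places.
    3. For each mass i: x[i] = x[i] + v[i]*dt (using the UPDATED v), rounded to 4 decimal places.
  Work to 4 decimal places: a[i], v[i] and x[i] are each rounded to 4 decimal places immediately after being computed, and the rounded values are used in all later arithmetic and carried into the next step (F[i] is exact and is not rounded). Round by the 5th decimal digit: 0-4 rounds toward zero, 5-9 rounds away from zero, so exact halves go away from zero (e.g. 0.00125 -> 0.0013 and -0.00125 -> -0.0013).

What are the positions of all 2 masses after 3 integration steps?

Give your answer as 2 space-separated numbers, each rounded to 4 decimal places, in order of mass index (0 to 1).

Step 0: x=[7.0000 11.0000] v=[0.0000 0.0000]
Step 1: x=[5.5000 11.5000] v=[-3.0000 1.0000]
Step 2: x=[4.2500 11.5000] v=[-2.5000 0.0000]
Step 3: x=[4.5000 10.3750] v=[0.5000 -2.2500]

Answer: 4.5000 10.3750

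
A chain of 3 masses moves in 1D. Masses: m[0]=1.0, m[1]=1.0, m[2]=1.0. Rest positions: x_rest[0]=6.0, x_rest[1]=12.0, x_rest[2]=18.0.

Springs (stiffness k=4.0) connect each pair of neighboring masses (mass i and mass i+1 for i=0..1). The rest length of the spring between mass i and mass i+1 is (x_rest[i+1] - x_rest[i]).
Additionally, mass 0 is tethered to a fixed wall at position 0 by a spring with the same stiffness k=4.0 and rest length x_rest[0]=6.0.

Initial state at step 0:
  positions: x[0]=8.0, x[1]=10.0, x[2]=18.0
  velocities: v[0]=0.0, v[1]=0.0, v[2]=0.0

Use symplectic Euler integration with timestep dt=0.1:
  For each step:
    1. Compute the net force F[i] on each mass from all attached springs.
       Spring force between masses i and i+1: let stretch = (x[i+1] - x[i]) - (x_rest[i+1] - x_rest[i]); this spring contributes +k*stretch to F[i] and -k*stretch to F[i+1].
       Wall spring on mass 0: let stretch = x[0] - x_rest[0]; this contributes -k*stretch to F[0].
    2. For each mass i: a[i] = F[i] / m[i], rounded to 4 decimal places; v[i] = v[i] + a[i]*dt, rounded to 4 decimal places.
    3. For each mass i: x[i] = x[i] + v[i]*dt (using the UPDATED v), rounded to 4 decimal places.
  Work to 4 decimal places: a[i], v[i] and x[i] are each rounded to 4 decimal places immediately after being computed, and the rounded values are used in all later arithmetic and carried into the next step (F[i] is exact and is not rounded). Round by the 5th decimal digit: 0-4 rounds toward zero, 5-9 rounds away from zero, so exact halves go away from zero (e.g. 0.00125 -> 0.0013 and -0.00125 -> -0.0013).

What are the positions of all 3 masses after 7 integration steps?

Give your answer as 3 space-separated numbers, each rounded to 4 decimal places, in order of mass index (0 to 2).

Answer: 4.2276 13.4885 17.0342

Derivation:
Step 0: x=[8.0000 10.0000 18.0000] v=[0.0000 0.0000 0.0000]
Step 1: x=[7.7600 10.2400 17.9200] v=[-2.4000 2.4000 -0.8000]
Step 2: x=[7.3088 10.6880 17.7728] v=[-4.5120 4.4800 -1.4720]
Step 3: x=[6.7004 11.2842 17.5822] v=[-6.0838 5.9622 -1.9059]
Step 4: x=[6.0074 11.9490 17.3797] v=[-6.9304 6.6479 -2.0251]
Step 5: x=[5.3117 12.5934 17.2000] v=[-6.9567 6.4435 -1.7974]
Step 6: x=[4.6948 13.1308 17.0760] v=[-6.1687 5.3735 -1.2400]
Step 7: x=[4.2276 13.4885 17.0342] v=[-4.6722 3.5772 -0.4181]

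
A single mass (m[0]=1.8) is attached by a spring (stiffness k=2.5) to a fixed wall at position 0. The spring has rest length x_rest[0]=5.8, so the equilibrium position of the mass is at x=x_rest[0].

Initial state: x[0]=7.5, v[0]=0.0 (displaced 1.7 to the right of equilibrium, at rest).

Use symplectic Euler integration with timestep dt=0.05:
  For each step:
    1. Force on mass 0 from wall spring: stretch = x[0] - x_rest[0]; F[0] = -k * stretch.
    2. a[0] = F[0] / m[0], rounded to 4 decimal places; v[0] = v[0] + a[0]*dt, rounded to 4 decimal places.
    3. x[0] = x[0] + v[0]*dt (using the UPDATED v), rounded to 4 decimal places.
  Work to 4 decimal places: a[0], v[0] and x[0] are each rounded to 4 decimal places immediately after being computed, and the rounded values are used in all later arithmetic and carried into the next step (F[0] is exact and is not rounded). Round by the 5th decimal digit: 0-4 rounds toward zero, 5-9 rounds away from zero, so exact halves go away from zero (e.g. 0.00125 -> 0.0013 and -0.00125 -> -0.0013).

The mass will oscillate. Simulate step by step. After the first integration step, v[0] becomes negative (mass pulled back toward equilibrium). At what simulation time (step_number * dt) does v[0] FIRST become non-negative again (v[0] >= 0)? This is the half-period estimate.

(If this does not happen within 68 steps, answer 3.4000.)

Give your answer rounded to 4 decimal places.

Answer: 2.7000

Derivation:
Step 0: x=[7.5000] v=[0.0000]
Step 1: x=[7.4941] v=[-0.1181]
Step 2: x=[7.4823] v=[-0.2357]
Step 3: x=[7.4647] v=[-0.3525]
Step 4: x=[7.4413] v=[-0.4681]
Step 5: x=[7.4122] v=[-0.5821]
Step 6: x=[7.3775] v=[-0.6941]
Step 7: x=[7.3373] v=[-0.8037]
Step 8: x=[7.2918] v=[-0.9105]
Step 9: x=[7.2411] v=[-1.0141]
Step 10: x=[7.1854] v=[-1.1142]
Step 11: x=[7.1249] v=[-1.2104]
Step 12: x=[7.0598] v=[-1.3024]
Step 13: x=[6.9903] v=[-1.3899]
Step 14: x=[6.9167] v=[-1.4726]
Step 15: x=[6.8392] v=[-1.5502]
Step 16: x=[6.7581] v=[-1.6224]
Step 17: x=[6.6737] v=[-1.6889]
Step 18: x=[6.5862] v=[-1.7496]
Step 19: x=[6.4960] v=[-1.8042]
Step 20: x=[6.4034] v=[-1.8525]
Step 21: x=[6.3087] v=[-1.8944]
Step 22: x=[6.2122] v=[-1.9297]
Step 23: x=[6.1143] v=[-1.9583]
Step 24: x=[6.0153] v=[-1.9801]
Step 25: x=[5.9155] v=[-1.9951]
Step 26: x=[5.8153] v=[-2.0031]
Step 27: x=[5.7151] v=[-2.0042]
Step 28: x=[5.6152] v=[-1.9983]
Step 29: x=[5.5159] v=[-1.9855]
Step 30: x=[5.4176] v=[-1.9658]
Step 31: x=[5.3206] v=[-1.9392]
Step 32: x=[5.2253] v=[-1.9059]
Step 33: x=[5.1320] v=[-1.8660]
Step 34: x=[5.0410] v=[-1.8196]
Step 35: x=[4.9527] v=[-1.7669]
Step 36: x=[4.8673] v=[-1.7081]
Step 37: x=[4.7851] v=[-1.6433]
Step 38: x=[4.7065] v=[-1.5728]
Step 39: x=[4.6317] v=[-1.4969]
Step 40: x=[4.5609] v=[-1.4158]
Step 41: x=[4.4944] v=[-1.3298]
Step 42: x=[4.4324] v=[-1.2391]
Step 43: x=[4.3752] v=[-1.1441]
Step 44: x=[4.3229] v=[-1.0452]
Step 45: x=[4.2758] v=[-0.9426]
Step 46: x=[4.2340] v=[-0.8368]
Step 47: x=[4.1976] v=[-0.7281]
Step 48: x=[4.1668] v=[-0.6168]
Step 49: x=[4.1416] v=[-0.5034]
Step 50: x=[4.1222] v=[-0.3882]
Step 51: x=[4.1086] v=[-0.2717]
Step 52: x=[4.1009] v=[-0.1542]
Step 53: x=[4.0991] v=[-0.0362]
Step 54: x=[4.1032] v=[0.0819]
First v>=0 after going negative at step 54, time=2.7000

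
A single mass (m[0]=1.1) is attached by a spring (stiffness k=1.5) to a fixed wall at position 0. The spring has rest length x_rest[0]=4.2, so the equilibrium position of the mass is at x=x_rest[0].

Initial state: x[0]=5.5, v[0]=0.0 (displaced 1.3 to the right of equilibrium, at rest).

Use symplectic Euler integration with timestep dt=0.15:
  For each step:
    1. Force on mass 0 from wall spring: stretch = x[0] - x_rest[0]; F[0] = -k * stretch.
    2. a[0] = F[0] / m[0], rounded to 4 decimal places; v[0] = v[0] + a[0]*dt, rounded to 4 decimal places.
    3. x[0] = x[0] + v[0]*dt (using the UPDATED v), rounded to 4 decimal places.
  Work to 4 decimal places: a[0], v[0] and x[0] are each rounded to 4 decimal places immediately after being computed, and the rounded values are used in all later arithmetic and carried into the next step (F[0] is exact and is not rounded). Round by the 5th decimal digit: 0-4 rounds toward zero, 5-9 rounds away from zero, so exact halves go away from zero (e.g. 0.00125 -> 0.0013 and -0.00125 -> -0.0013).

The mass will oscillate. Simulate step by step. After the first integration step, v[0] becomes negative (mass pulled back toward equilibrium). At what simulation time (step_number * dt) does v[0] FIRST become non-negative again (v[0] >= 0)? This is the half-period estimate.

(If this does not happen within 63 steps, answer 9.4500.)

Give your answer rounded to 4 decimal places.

Step 0: x=[5.5000] v=[0.0000]
Step 1: x=[5.4601] v=[-0.2659]
Step 2: x=[5.3816] v=[-0.5236]
Step 3: x=[5.2668] v=[-0.7653]
Step 4: x=[5.1193] v=[-0.9835]
Step 5: x=[4.9436] v=[-1.1715]
Step 6: x=[4.7451] v=[-1.3236]
Step 7: x=[4.5298] v=[-1.4351]
Step 8: x=[4.3044] v=[-1.5026]
Step 9: x=[4.0758] v=[-1.5240]
Step 10: x=[3.8510] v=[-1.4986]
Step 11: x=[3.6369] v=[-1.4272]
Step 12: x=[3.4401] v=[-1.3120]
Step 13: x=[3.2666] v=[-1.1566]
Step 14: x=[3.1217] v=[-0.9657]
Step 15: x=[3.0099] v=[-0.7451]
Step 16: x=[2.9346] v=[-0.5017]
Step 17: x=[2.8982] v=[-0.2429]
Step 18: x=[2.9017] v=[0.0234]
First v>=0 after going negative at step 18, time=2.7000

Answer: 2.7000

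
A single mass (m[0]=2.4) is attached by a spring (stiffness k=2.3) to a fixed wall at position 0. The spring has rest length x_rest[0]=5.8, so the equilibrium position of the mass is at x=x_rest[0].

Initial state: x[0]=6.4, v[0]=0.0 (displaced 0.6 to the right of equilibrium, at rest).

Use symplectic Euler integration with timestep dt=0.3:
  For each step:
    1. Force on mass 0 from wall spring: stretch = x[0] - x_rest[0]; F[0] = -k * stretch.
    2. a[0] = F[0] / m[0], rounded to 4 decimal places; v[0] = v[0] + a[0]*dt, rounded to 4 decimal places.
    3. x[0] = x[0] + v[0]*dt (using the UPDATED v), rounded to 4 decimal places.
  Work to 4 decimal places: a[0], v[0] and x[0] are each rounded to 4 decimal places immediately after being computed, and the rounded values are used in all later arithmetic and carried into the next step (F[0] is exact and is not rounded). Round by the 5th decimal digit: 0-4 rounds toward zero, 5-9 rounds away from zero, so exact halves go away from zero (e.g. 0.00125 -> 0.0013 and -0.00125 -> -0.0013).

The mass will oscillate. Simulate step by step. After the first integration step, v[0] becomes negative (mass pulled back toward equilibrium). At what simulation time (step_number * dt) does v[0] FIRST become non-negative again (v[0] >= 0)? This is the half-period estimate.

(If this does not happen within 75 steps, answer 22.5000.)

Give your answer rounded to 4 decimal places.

Answer: 3.3000

Derivation:
Step 0: x=[6.4000] v=[0.0000]
Step 1: x=[6.3483] v=[-0.1725]
Step 2: x=[6.2492] v=[-0.3302]
Step 3: x=[6.1114] v=[-0.4594]
Step 4: x=[5.9467] v=[-0.5489]
Step 5: x=[5.7694] v=[-0.5911]
Step 6: x=[5.5947] v=[-0.5823]
Step 7: x=[5.4377] v=[-0.5233]
Step 8: x=[5.3120] v=[-0.4191]
Step 9: x=[5.2284] v=[-0.2788]
Step 10: x=[5.1941] v=[-0.1145]
Step 11: x=[5.2120] v=[0.0597]
First v>=0 after going negative at step 11, time=3.3000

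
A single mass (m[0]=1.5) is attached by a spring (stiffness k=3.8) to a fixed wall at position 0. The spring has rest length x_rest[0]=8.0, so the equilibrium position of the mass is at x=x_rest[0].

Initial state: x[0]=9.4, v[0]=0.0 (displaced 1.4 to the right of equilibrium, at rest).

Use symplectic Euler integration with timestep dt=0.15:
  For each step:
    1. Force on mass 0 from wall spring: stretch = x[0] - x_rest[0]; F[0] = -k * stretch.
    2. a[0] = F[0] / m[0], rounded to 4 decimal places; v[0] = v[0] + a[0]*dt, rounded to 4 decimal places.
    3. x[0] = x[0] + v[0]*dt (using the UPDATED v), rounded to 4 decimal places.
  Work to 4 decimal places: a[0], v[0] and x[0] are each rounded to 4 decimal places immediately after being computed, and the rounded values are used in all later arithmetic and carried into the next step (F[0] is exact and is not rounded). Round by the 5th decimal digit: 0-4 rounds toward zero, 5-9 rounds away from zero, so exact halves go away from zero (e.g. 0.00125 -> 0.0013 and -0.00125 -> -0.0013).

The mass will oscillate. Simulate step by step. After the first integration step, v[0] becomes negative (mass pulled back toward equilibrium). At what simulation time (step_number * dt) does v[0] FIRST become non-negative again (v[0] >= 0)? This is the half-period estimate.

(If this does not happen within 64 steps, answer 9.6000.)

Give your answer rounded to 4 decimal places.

Answer: 2.1000

Derivation:
Step 0: x=[9.4000] v=[0.0000]
Step 1: x=[9.3202] v=[-0.5320]
Step 2: x=[9.1651] v=[-1.0337]
Step 3: x=[8.9436] v=[-1.4764]
Step 4: x=[8.6684] v=[-1.8350]
Step 5: x=[8.3551] v=[-2.0890]
Step 6: x=[8.0215] v=[-2.2239]
Step 7: x=[7.6867] v=[-2.2321]
Step 8: x=[7.3698] v=[-2.1130]
Step 9: x=[7.0888] v=[-1.8735]
Step 10: x=[6.8597] v=[-1.5272]
Step 11: x=[6.6956] v=[-1.0939]
Step 12: x=[6.6059] v=[-0.5982]
Step 13: x=[6.5956] v=[-0.0684]
Step 14: x=[6.6654] v=[0.4653]
First v>=0 after going negative at step 14, time=2.1000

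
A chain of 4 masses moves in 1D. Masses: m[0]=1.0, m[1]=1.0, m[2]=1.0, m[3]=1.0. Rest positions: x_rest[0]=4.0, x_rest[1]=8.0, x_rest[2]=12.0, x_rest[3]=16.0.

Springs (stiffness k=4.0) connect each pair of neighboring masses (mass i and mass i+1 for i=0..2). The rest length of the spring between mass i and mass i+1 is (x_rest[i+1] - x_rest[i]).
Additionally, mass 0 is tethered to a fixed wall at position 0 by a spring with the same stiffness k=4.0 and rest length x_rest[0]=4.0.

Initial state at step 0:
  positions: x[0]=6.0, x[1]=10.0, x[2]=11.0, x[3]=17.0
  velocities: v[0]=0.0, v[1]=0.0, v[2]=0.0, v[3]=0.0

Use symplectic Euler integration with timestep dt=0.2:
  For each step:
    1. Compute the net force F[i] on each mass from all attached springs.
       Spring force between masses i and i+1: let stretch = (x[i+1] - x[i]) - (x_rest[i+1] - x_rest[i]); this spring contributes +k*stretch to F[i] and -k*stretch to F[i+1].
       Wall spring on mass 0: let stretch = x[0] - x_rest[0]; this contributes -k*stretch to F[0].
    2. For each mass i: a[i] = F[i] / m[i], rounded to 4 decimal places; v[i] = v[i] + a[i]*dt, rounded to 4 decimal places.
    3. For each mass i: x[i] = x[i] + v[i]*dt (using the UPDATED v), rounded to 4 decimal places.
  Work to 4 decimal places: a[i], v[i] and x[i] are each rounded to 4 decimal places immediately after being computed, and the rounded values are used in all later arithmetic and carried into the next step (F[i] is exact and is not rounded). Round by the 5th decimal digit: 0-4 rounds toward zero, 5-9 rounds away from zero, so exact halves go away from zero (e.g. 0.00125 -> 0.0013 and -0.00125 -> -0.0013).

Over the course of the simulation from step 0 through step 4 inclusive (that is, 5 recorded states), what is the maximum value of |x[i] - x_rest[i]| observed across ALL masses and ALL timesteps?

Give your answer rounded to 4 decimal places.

Step 0: x=[6.0000 10.0000 11.0000 17.0000] v=[0.0000 0.0000 0.0000 0.0000]
Step 1: x=[5.6800 9.5200 11.8000 16.6800] v=[-1.6000 -2.4000 4.0000 -1.6000]
Step 2: x=[5.0656 8.7904 13.0160 16.2192] v=[-3.0720 -3.6480 6.0800 -2.3040]
Step 3: x=[4.2367 8.1409 14.0684 15.8859] v=[-4.1446 -3.2474 5.2621 -1.6666]
Step 4: x=[3.3546 7.8151 14.4632 15.9018] v=[-4.4106 -1.6288 1.9741 0.0794]
Max displacement = 2.4632

Answer: 2.4632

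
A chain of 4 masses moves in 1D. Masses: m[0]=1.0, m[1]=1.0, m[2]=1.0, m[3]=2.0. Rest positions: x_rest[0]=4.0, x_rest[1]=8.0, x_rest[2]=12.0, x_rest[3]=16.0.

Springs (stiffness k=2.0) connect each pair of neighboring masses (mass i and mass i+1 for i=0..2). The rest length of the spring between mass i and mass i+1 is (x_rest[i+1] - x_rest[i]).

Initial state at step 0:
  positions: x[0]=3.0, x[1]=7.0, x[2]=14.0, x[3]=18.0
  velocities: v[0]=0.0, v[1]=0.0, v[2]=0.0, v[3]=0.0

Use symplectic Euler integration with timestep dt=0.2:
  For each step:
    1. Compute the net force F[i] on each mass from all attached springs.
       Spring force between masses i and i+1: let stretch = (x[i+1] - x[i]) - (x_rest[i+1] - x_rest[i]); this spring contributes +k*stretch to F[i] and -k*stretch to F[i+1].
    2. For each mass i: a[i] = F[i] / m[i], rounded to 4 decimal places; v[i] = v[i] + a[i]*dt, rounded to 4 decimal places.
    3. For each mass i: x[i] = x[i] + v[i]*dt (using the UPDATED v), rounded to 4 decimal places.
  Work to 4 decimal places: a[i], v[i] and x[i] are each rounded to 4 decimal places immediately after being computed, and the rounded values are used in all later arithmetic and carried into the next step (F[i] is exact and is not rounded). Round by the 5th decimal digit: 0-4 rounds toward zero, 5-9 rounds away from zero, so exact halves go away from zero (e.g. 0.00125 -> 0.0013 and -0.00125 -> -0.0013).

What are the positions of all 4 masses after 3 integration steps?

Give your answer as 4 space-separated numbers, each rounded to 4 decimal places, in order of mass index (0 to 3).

Step 0: x=[3.0000 7.0000 14.0000 18.0000] v=[0.0000 0.0000 0.0000 0.0000]
Step 1: x=[3.0000 7.2400 13.7600 18.0000] v=[0.0000 1.2000 -1.2000 0.0000]
Step 2: x=[3.0192 7.6624 13.3376 17.9904] v=[0.0960 2.1120 -2.1120 -0.0480]
Step 3: x=[3.0899 8.1674 12.8334 17.9547] v=[0.3533 2.5248 -2.5210 -0.1786]

Answer: 3.0899 8.1674 12.8334 17.9547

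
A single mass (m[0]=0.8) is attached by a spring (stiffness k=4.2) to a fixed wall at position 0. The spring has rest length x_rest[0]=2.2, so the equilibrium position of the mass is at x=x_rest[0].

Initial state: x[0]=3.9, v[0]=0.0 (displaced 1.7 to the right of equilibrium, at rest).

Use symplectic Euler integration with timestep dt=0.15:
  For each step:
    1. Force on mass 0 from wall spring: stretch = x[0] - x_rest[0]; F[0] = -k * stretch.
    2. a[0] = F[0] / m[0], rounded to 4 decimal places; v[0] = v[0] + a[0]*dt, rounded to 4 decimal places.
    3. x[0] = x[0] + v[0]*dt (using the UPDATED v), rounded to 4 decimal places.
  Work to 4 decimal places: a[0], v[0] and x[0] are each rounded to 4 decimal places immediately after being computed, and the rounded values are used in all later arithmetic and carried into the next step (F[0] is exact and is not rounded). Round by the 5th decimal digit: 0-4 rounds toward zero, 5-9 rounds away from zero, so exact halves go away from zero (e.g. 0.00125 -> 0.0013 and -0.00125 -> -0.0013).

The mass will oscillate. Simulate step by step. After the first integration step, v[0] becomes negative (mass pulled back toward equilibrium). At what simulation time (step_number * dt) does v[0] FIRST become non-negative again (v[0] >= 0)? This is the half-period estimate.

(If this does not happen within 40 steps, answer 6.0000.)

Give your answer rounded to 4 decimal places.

Step 0: x=[3.9000] v=[0.0000]
Step 1: x=[3.6992] v=[-1.3388]
Step 2: x=[3.3213] v=[-2.5194]
Step 3: x=[2.8109] v=[-3.4024]
Step 4: x=[2.2284] v=[-3.8835]
Step 5: x=[1.6425] v=[-3.9059]
Step 6: x=[1.1225] v=[-3.4669]
Step 7: x=[0.7297] v=[-2.6184]
Step 8: x=[0.5106] v=[-1.4605]
Step 9: x=[0.4911] v=[-0.1301]
Step 10: x=[0.6735] v=[1.2157]
First v>=0 after going negative at step 10, time=1.5000

Answer: 1.5000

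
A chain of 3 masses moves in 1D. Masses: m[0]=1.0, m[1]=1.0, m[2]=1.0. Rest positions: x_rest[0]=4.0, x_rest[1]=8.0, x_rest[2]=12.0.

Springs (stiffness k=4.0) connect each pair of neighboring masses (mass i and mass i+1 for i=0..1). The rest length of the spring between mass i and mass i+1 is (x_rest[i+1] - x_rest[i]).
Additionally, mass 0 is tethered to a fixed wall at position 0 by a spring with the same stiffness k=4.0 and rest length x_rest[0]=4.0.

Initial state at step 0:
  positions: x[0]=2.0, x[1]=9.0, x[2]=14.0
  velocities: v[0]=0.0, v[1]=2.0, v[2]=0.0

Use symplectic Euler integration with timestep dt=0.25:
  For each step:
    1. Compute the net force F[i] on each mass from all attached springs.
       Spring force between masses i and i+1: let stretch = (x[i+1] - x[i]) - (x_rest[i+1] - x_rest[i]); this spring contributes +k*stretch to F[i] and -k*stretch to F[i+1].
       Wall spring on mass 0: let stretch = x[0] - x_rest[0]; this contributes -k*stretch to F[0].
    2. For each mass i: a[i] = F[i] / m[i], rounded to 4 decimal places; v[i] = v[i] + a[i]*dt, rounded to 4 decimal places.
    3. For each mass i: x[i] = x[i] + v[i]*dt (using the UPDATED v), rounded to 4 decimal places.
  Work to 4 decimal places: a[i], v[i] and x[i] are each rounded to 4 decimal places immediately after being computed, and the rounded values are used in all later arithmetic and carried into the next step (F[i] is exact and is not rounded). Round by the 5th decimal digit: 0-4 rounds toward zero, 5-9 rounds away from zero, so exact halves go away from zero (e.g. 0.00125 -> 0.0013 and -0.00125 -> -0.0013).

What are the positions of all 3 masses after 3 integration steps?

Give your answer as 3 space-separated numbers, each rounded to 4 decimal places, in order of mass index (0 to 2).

Answer: 6.6250 8.7344 12.7344

Derivation:
Step 0: x=[2.0000 9.0000 14.0000] v=[0.0000 2.0000 0.0000]
Step 1: x=[3.2500 9.0000 13.7500] v=[5.0000 0.0000 -1.0000]
Step 2: x=[5.1250 8.7500 13.3125] v=[7.5000 -1.0000 -1.7500]
Step 3: x=[6.6250 8.7344 12.7344] v=[6.0000 -0.0625 -2.3125]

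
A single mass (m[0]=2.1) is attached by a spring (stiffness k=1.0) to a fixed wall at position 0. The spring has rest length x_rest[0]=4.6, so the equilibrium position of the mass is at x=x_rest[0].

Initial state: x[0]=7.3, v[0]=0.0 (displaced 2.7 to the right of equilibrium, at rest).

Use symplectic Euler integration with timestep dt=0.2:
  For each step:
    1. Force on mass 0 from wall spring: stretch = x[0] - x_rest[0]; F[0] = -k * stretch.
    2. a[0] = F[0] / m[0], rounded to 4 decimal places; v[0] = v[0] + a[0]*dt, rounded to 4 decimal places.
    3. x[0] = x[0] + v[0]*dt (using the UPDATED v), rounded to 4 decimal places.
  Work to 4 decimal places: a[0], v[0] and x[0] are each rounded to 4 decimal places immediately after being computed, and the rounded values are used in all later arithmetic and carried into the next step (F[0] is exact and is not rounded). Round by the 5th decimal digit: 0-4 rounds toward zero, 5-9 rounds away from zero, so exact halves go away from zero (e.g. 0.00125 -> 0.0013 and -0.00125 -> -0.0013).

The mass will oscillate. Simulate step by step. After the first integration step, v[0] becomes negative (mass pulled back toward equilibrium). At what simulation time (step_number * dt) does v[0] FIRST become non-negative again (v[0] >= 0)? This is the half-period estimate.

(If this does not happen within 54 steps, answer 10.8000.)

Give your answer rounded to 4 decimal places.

Step 0: x=[7.3000] v=[0.0000]
Step 1: x=[7.2486] v=[-0.2571]
Step 2: x=[7.1467] v=[-0.5093]
Step 3: x=[6.9963] v=[-0.7518]
Step 4: x=[6.8003] v=[-0.9800]
Step 5: x=[6.5624] v=[-1.1896]
Step 6: x=[6.2871] v=[-1.3765]
Step 7: x=[5.9797] v=[-1.5372]
Step 8: x=[5.6460] v=[-1.6686]
Step 9: x=[5.2924] v=[-1.7682]
Step 10: x=[4.9256] v=[-1.8341]
Step 11: x=[4.5526] v=[-1.8651]
Step 12: x=[4.1805] v=[-1.8606]
Step 13: x=[3.8164] v=[-1.8206]
Step 14: x=[3.4672] v=[-1.7460]
Step 15: x=[3.1396] v=[-1.6381]
Step 16: x=[2.8398] v=[-1.4990]
Step 17: x=[2.5735] v=[-1.3314]
Step 18: x=[2.3458] v=[-1.1384]
Step 19: x=[2.1611] v=[-0.9237]
Step 20: x=[2.0228] v=[-0.6914]
Step 21: x=[1.9336] v=[-0.4460]
Step 22: x=[1.8952] v=[-0.1921]
Step 23: x=[1.9083] v=[0.0655]
First v>=0 after going negative at step 23, time=4.6000

Answer: 4.6000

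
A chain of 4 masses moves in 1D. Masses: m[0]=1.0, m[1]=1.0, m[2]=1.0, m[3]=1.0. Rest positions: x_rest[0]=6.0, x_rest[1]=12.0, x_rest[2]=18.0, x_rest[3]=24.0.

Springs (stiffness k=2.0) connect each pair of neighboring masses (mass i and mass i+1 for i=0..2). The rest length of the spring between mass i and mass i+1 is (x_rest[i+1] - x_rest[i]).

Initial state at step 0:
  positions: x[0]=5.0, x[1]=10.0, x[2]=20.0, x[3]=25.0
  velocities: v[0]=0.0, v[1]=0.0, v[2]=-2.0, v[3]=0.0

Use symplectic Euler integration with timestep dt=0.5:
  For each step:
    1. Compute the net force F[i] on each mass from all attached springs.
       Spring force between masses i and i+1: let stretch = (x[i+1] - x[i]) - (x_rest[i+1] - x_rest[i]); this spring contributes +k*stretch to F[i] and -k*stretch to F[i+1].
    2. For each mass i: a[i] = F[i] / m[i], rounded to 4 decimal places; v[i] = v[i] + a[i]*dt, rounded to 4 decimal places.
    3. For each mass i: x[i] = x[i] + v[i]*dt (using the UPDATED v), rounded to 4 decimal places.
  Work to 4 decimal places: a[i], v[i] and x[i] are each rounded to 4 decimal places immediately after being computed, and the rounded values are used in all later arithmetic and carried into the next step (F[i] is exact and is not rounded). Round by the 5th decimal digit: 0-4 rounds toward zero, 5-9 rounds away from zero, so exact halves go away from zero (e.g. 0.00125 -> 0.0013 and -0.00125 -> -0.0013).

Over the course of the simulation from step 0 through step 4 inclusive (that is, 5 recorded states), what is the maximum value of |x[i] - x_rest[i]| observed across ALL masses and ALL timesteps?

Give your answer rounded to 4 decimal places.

Step 0: x=[5.0000 10.0000 20.0000 25.0000] v=[0.0000 0.0000 -2.0000 0.0000]
Step 1: x=[4.5000 12.5000 16.5000 25.5000] v=[-1.0000 5.0000 -7.0000 1.0000]
Step 2: x=[5.0000 13.0000 15.5000 24.5000] v=[1.0000 1.0000 -2.0000 -2.0000]
Step 3: x=[6.5000 10.7500 17.7500 22.0000] v=[3.0000 -4.5000 4.5000 -5.0000]
Step 4: x=[7.1250 9.8750 18.6250 20.3750] v=[1.2500 -1.7500 1.7500 -3.2500]
Max displacement = 3.6250

Answer: 3.6250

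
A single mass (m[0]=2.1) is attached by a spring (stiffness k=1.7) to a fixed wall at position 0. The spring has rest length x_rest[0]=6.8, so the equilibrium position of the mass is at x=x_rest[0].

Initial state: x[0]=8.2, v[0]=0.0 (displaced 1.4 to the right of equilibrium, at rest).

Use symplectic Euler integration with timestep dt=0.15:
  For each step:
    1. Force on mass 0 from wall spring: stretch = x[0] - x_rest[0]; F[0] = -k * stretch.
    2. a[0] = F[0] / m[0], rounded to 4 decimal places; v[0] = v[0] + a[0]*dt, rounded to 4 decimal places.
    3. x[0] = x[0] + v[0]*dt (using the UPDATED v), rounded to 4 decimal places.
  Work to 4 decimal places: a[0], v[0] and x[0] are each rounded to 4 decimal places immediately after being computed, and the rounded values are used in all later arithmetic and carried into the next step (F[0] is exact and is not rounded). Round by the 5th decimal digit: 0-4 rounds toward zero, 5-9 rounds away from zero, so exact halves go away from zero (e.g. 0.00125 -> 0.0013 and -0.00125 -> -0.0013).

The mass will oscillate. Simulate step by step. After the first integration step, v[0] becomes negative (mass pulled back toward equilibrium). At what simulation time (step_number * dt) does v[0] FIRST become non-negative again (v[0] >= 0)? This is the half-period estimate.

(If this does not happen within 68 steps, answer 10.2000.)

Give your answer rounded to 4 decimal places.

Step 0: x=[8.2000] v=[0.0000]
Step 1: x=[8.1745] v=[-0.1700]
Step 2: x=[8.1240] v=[-0.3369]
Step 3: x=[8.0493] v=[-0.4977]
Step 4: x=[7.9519] v=[-0.6494]
Step 5: x=[7.8335] v=[-0.7893]
Step 6: x=[7.6963] v=[-0.9148]
Step 7: x=[7.5428] v=[-1.0236]
Step 8: x=[7.3757] v=[-1.1138]
Step 9: x=[7.1981] v=[-1.1837]
Step 10: x=[7.0133] v=[-1.2320]
Step 11: x=[6.8246] v=[-1.2579]
Step 12: x=[6.6355] v=[-1.2609]
Step 13: x=[6.4494] v=[-1.2409]
Step 14: x=[6.2697] v=[-1.1983]
Step 15: x=[6.0996] v=[-1.1339]
Step 16: x=[5.9423] v=[-1.0489]
Step 17: x=[5.8006] v=[-0.9448]
Step 18: x=[5.6771] v=[-0.8235]
Step 19: x=[5.5740] v=[-0.6872]
Step 20: x=[5.4933] v=[-0.5383]
Step 21: x=[5.4364] v=[-0.3796]
Step 22: x=[5.4043] v=[-0.2140]
Step 23: x=[5.3976] v=[-0.0445]
Step 24: x=[5.4165] v=[0.1258]
First v>=0 after going negative at step 24, time=3.6000

Answer: 3.6000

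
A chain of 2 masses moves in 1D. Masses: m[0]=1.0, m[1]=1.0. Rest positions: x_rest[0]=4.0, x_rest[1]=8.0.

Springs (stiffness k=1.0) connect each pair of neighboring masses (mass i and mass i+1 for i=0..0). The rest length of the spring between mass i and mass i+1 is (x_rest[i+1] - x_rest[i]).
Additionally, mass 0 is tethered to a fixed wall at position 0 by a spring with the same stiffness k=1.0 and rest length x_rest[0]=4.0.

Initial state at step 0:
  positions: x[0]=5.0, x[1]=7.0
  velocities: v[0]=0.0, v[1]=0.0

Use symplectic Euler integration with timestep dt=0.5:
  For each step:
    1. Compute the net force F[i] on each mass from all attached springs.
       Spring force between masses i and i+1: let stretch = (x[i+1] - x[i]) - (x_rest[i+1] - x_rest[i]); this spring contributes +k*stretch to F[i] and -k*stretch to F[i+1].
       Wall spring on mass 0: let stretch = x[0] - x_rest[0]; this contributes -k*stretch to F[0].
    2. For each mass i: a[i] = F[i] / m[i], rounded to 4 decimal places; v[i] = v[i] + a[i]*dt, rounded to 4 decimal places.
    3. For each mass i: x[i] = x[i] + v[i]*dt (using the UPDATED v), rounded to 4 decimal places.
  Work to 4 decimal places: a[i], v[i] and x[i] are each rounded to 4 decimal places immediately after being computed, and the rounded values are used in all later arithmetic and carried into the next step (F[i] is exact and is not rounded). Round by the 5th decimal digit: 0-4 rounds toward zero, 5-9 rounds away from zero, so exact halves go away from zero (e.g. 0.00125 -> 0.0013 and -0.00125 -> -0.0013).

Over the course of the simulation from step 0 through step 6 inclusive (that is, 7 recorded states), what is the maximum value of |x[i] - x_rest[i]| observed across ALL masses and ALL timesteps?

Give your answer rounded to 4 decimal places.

Step 0: x=[5.0000 7.0000] v=[0.0000 0.0000]
Step 1: x=[4.2500 7.5000] v=[-1.5000 1.0000]
Step 2: x=[3.2500 8.1875] v=[-2.0000 1.3750]
Step 3: x=[2.6719 8.6407] v=[-1.1563 0.9063]
Step 4: x=[2.9180 8.6017] v=[0.4922 -0.0781]
Step 5: x=[3.8556 8.1417] v=[1.8751 -0.9200]
Step 6: x=[4.9008 7.6102] v=[2.0904 -1.0631]
Max displacement = 1.3281

Answer: 1.3281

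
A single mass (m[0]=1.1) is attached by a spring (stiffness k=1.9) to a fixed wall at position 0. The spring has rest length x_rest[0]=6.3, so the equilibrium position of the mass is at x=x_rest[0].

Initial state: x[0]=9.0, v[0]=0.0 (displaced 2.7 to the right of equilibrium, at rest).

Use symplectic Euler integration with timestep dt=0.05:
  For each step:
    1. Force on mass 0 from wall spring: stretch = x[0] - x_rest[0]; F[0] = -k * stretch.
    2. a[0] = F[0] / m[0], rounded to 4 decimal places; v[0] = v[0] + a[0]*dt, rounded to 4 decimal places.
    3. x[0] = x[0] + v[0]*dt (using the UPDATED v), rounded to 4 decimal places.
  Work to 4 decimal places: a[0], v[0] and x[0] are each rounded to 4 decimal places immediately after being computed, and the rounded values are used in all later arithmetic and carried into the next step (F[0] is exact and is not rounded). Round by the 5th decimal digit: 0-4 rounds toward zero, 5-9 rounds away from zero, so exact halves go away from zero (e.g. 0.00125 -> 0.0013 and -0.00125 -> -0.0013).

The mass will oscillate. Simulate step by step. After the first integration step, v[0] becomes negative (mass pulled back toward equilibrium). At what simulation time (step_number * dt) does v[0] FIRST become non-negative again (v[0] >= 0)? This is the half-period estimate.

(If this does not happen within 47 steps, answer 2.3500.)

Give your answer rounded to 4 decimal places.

Answer: 2.3500

Derivation:
Step 0: x=[9.0000] v=[0.0000]
Step 1: x=[8.9883] v=[-0.2332]
Step 2: x=[8.9650] v=[-0.4654]
Step 3: x=[8.9302] v=[-0.6956]
Step 4: x=[8.8841] v=[-0.9228]
Step 5: x=[8.8268] v=[-1.1460]
Step 6: x=[8.7586] v=[-1.3642]
Step 7: x=[8.6798] v=[-1.5765]
Step 8: x=[8.5907] v=[-1.7820]
Step 9: x=[8.4917] v=[-1.9798]
Step 10: x=[8.3832] v=[-2.1691]
Step 11: x=[8.2658] v=[-2.3490]
Step 12: x=[8.1399] v=[-2.5188]
Step 13: x=[8.0060] v=[-2.6777]
Step 14: x=[7.8648] v=[-2.8250]
Step 15: x=[7.7168] v=[-2.9601]
Step 16: x=[7.5627] v=[-3.0825]
Step 17: x=[7.4031] v=[-3.1916]
Step 18: x=[7.2388] v=[-3.2869]
Step 19: x=[7.0704] v=[-3.3680]
Step 20: x=[6.8987] v=[-3.4345]
Step 21: x=[6.7244] v=[-3.4862]
Step 22: x=[6.5483] v=[-3.5229]
Step 23: x=[6.3711] v=[-3.5443]
Step 24: x=[6.1936] v=[-3.5504]
Step 25: x=[6.0165] v=[-3.5412]
Step 26: x=[5.8407] v=[-3.5167]
Step 27: x=[5.6669] v=[-3.4770]
Step 28: x=[5.4958] v=[-3.4223]
Step 29: x=[5.3282] v=[-3.3528]
Step 30: x=[5.1648] v=[-3.2689]
Step 31: x=[5.0063] v=[-3.1709]
Step 32: x=[4.8533] v=[-3.0592]
Step 33: x=[4.7066] v=[-2.9343]
Step 34: x=[4.5668] v=[-2.7967]
Step 35: x=[4.4345] v=[-2.6470]
Step 36: x=[4.3102] v=[-2.4859]
Step 37: x=[4.1945] v=[-2.3141]
Step 38: x=[4.0879] v=[-2.1323]
Step 39: x=[3.9908] v=[-1.9413]
Step 40: x=[3.9037] v=[-1.7419]
Step 41: x=[3.8270] v=[-1.5349]
Step 42: x=[3.7609] v=[-1.3213]
Step 43: x=[3.7058] v=[-1.1020]
Step 44: x=[3.6619] v=[-0.8780]
Step 45: x=[3.6294] v=[-0.6502]
Step 46: x=[3.6084] v=[-0.4196]
Step 47: x=[3.5990] v=[-0.1871]
v[0] did not become non-negative within 47 steps; using fallback time=2.3500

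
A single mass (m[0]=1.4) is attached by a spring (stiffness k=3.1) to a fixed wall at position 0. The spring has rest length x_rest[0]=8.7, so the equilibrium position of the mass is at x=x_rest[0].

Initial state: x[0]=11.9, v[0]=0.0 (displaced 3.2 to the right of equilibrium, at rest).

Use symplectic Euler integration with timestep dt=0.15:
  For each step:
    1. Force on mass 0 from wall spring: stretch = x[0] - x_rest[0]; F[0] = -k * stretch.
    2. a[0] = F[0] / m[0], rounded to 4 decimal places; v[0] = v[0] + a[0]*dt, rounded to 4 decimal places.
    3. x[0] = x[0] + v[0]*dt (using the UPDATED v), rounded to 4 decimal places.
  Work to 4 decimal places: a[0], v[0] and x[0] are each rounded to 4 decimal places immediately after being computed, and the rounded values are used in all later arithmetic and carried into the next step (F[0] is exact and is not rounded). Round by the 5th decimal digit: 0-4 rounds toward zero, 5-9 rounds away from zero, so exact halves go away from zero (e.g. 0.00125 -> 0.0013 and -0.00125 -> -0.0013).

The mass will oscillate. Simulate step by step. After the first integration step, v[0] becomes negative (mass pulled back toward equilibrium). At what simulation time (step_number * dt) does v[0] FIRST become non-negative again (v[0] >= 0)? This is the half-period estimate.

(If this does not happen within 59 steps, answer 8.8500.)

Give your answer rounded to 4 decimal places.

Step 0: x=[11.9000] v=[0.0000]
Step 1: x=[11.7406] v=[-1.0629]
Step 2: x=[11.4297] v=[-2.0728]
Step 3: x=[10.9828] v=[-2.9794]
Step 4: x=[10.4222] v=[-3.7376]
Step 5: x=[9.7758] v=[-4.3096]
Step 6: x=[9.0758] v=[-4.6669]
Step 7: x=[8.3570] v=[-4.7917]
Step 8: x=[7.6553] v=[-4.6778]
Step 9: x=[7.0057] v=[-4.3308]
Step 10: x=[6.4405] v=[-3.7680]
Step 11: x=[5.9879] v=[-3.0175]
Step 12: x=[5.6704] v=[-2.1167]
Step 13: x=[5.5038] v=[-1.1104]
Step 14: x=[5.4965] v=[-0.0488]
Step 15: x=[5.6488] v=[1.0152]
First v>=0 after going negative at step 15, time=2.2500

Answer: 2.2500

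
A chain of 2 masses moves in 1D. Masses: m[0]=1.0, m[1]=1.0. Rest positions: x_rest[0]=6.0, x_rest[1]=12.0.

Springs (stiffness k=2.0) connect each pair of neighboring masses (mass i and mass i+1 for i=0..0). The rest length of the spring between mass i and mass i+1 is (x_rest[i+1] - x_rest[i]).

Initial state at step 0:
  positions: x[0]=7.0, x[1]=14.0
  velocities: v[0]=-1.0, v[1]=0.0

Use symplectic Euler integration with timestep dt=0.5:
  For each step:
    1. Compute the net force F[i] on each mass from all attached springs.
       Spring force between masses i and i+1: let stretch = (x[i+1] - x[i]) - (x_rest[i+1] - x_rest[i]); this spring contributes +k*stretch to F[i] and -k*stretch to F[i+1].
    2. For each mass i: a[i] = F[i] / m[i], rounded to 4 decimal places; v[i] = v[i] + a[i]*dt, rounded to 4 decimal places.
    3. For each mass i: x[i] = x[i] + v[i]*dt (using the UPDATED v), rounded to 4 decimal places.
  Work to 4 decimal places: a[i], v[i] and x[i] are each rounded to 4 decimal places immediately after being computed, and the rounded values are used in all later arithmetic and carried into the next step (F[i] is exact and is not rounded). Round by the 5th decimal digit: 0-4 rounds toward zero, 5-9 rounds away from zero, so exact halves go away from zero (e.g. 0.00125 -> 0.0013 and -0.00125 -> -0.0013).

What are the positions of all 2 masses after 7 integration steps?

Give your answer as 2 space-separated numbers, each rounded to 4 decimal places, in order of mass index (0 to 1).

Step 0: x=[7.0000 14.0000] v=[-1.0000 0.0000]
Step 1: x=[7.0000 13.5000] v=[0.0000 -1.0000]
Step 2: x=[7.2500 12.7500] v=[0.5000 -1.5000]
Step 3: x=[7.2500 12.2500] v=[0.0000 -1.0000]
Step 4: x=[6.7500 12.2500] v=[-1.0000 0.0000]
Step 5: x=[6.0000 12.5000] v=[-1.5000 0.5000]
Step 6: x=[5.5000 12.5000] v=[-1.0000 0.0000]
Step 7: x=[5.5000 12.0000] v=[0.0000 -1.0000]

Answer: 5.5000 12.0000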